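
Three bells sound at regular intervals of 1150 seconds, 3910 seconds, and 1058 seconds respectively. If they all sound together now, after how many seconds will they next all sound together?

The first simultaneous occurrence is after LCM of the individual periods.
1150 = 2 × 5^2 × 23
3910 = 2 × 5 × 17 × 23
1058 = 2 × 23^2
LCM(1150, 3910, 1058) = 2 × 5^2 × 17 × 23^2 = 449650.

449650 seconds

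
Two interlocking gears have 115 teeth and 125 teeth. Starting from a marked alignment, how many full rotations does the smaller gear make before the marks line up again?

They are all back at their starting positions together after one LCM of the periods.
115 = 5 × 23
125 = 5^3
LCM(115, 125) = 5^3 × 23 = 2875.
Rotations for period 115: 2875 / 115 = 25.

25 rotations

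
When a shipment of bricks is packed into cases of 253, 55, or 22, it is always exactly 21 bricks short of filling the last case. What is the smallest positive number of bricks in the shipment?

Being 21 short of a full case of size k means N ≡ −21 (mod k), i.e. N + 21 is a multiple of each size.
253 = 11 × 23
55 = 5 × 11
22 = 2 × 11
LCM(253, 55, 22) = 2 × 5 × 11 × 23 = 2530.
Smallest positive N is 2530 − 21 = 2509.

2509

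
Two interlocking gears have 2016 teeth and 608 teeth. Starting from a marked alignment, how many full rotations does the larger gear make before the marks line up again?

19 rotations

The first common completion time is the LCM of the periods.
2016 = 2^5 × 3^2 × 7
608 = 2^5 × 19
LCM(2016, 608) = 2^5 × 3^2 × 7 × 19 = 38304.
Rotations for period 2016: 38304 / 2016 = 19.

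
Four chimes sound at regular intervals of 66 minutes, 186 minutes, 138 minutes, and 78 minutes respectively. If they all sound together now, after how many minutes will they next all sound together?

The first simultaneous occurrence is after LCM of the individual periods.
66 = 2 × 3 × 11
186 = 2 × 3 × 31
138 = 2 × 3 × 23
78 = 2 × 3 × 13
LCM(66, 186, 138, 78) = 2 × 3 × 11 × 13 × 23 × 31 = 611754.

611754 minutes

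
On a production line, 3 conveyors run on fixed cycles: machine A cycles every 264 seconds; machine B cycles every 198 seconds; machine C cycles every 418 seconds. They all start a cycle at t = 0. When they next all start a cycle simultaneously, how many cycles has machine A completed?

57 cycles

All finish a whole number of cycles simultaneously at t = LCM of the periods.
264 = 2^3 × 3 × 11
198 = 2 × 3^2 × 11
418 = 2 × 11 × 19
LCM(264, 198, 418) = 2^3 × 3^2 × 11 × 19 = 15048.
Cycles for period 264: 15048 / 264 = 57.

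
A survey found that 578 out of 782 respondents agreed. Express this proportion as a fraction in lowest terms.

578 = 2 × 17^2
782 = 2 × 17 × 23
gcd(578, 782) = 2 × 17 = 34.
Divide numerator and denominator by 34: 578/782 = 17/23.

17/23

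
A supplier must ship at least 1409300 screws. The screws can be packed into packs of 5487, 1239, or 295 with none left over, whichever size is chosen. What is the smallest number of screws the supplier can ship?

1536360

The number of screws must be a common multiple of 5487, 1239, and 295, so a multiple of their LCM.
5487 = 3 × 31 × 59
1239 = 3 × 7 × 59
295 = 5 × 59
LCM(5487, 1239, 295) = 3 × 5 × 7 × 31 × 59 = 192045.
Smallest multiple of 192045 that is ≥ 1409300: ⌈1409300/192045⌉ × 192045 = 8 × 192045 = 1536360.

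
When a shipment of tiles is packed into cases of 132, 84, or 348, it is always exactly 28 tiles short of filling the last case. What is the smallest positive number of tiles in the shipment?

26768

Being 28 short of a full case of size k means N ≡ −28 (mod k), i.e. N + 28 is a multiple of each size.
132 = 2^2 × 3 × 11
84 = 2^2 × 3 × 7
348 = 2^2 × 3 × 29
LCM(132, 84, 348) = 2^2 × 3 × 7 × 11 × 29 = 26796.
Smallest positive N is 26796 − 28 = 26768.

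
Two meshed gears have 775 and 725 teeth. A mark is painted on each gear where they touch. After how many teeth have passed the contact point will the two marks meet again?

We need the least common multiple of the intervals.
775 = 5^2 × 31
725 = 5^2 × 29
LCM(775, 725) = 5^2 × 29 × 31 = 22475.

22475 teeth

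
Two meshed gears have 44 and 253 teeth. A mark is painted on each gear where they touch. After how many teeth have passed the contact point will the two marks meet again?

1012 teeth

They coincide at every common multiple of the periods; the first is the LCM.
44 = 2^2 × 11
253 = 11 × 23
LCM(44, 253) = 2^2 × 11 × 23 = 1012.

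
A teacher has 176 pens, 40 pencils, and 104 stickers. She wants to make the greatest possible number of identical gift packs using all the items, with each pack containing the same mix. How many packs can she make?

8 packs

The pack count must divide each quantity, so the greatest is gcd(176, 40, 104).
176 = 2^4 × 11
40 = 2^3 × 5
104 = 2^3 × 13
gcd(176, 40, 104) = 2^3 = 8.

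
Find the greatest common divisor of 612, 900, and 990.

612 = 2^2 × 3^2 × 17
900 = 2^2 × 3^2 × 5^2
990 = 2 × 3^2 × 5 × 11
gcd(612, 900, 990) = 2 × 3^2 = 18.

18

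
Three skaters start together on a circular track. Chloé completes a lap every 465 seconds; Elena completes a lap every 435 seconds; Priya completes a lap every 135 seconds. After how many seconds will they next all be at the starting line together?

We need the least common multiple of the intervals.
465 = 3 × 5 × 31
435 = 3 × 5 × 29
135 = 3^3 × 5
LCM(465, 435, 135) = 3^3 × 5 × 29 × 31 = 121365.

121365 seconds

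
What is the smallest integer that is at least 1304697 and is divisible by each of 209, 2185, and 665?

1345960

The integer must be a common multiple of 209, 2185, and 665, so a multiple of their LCM.
209 = 11 × 19
2185 = 5 × 19 × 23
665 = 5 × 7 × 19
LCM(209, 2185, 665) = 5 × 7 × 11 × 19 × 23 = 168245.
Smallest multiple of 168245 that is ≥ 1304697: ⌈1304697/168245⌉ × 168245 = 8 × 168245 = 1345960.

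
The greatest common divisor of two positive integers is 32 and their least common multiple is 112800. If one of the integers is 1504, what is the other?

For two integers, gcd × lcm = product, so the other is (32 × 112800) / 1504 = 3609600 / 1504 = 2400.

2400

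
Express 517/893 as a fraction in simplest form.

517 = 11 × 47
893 = 19 × 47
gcd(517, 893) = 47.
Divide numerator and denominator by 47: 517/893 = 11/19.

11/19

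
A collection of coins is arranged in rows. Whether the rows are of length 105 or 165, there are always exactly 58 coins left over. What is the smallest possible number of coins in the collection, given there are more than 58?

N − 58 must be a common multiple of 105 and 165.
105 = 3 × 5 × 7
165 = 3 × 5 × 11
LCM(105, 165) = 3 × 5 × 7 × 11 = 1155.
Smallest N > 58 is LCM + 58 = 1155 + 58 = 1213.

1213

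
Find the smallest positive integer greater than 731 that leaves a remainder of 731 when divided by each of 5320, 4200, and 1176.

559331

N − 731 must be a common multiple of 5320, 4200, and 1176.
5320 = 2^3 × 5 × 7 × 19
4200 = 2^3 × 3 × 5^2 × 7
1176 = 2^3 × 3 × 7^2
LCM(5320, 4200, 1176) = 2^3 × 3 × 5^2 × 7^2 × 19 = 558600.
Smallest N > 731 is LCM + 731 = 558600 + 731 = 559331.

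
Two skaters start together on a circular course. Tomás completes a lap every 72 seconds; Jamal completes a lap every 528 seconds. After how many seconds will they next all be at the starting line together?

We need the least common multiple of the intervals.
72 = 2^3 × 3^2
528 = 2^4 × 3 × 11
LCM(72, 528) = 2^4 × 3^2 × 11 = 1584.

1584 seconds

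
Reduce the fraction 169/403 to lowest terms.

13/31

169 = 13^2
403 = 13 × 31
gcd(169, 403) = 13.
Divide numerator and denominator by 13: 169/403 = 13/31.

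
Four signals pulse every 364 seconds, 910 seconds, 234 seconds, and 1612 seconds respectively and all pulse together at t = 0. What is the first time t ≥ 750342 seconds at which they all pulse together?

Joint pulses occur at multiples of LCM(364, 910, 234, 1612).
364 = 2^2 × 7 × 13
910 = 2 × 5 × 7 × 13
234 = 2 × 3^2 × 13
1612 = 2^2 × 13 × 31
LCM(364, 910, 234, 1612) = 2^2 × 3^2 × 5 × 7 × 13 × 31 = 507780.
Smallest multiple of 507780 that is ≥ 750342: ⌈750342/507780⌉ × 507780 = 2 × 507780 = 1015560.

1015560 seconds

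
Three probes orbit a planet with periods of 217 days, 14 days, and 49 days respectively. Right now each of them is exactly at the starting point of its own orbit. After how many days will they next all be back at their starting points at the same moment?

They coincide at every common multiple of the periods; the first is the LCM.
217 = 7 × 31
14 = 2 × 7
49 = 7^2
LCM(217, 14, 49) = 2 × 7^2 × 31 = 3038.

3038 days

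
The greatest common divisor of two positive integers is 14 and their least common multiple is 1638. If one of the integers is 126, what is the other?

For two integers, gcd × lcm = product, so the other is (14 × 1638) / 126 = 22932 / 126 = 182.

182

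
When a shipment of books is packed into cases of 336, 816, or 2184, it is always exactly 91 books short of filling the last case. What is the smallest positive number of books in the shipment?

74165

Being 91 short of a full case of size k means N ≡ −91 (mod k), i.e. N + 91 is a multiple of each size.
336 = 2^4 × 3 × 7
816 = 2^4 × 3 × 17
2184 = 2^3 × 3 × 7 × 13
LCM(336, 816, 2184) = 2^4 × 3 × 7 × 13 × 17 = 74256.
Smallest positive N is 74256 − 91 = 74165.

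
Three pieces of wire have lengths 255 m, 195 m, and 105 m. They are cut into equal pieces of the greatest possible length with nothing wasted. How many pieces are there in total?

37

Piece length = gcd(255, 195, 105).
255 = 3 × 5 × 17
195 = 3 × 5 × 13
105 = 3 × 5 × 7
gcd(255, 195, 105) = 3 × 5 = 15.
Total pieces = 255/15 + 195/15 + 105/15 = 17 + 13 + 7 = 37.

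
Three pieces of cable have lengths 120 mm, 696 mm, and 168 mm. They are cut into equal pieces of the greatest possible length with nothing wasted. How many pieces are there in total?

Piece length = gcd(120, 696, 168).
120 = 2^3 × 3 × 5
696 = 2^3 × 3 × 29
168 = 2^3 × 3 × 7
gcd(120, 696, 168) = 2^3 × 3 = 24.
Total pieces = 120/24 + 696/24 + 168/24 = 5 + 29 + 7 = 41.

41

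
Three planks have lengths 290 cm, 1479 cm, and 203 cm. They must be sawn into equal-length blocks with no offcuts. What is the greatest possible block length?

29 cm

The block length must divide every plank, so the greatest is gcd(290, 1479, 203).
290 = 2 × 5 × 29
1479 = 3 × 17 × 29
203 = 7 × 29
gcd(290, 1479, 203) = 29.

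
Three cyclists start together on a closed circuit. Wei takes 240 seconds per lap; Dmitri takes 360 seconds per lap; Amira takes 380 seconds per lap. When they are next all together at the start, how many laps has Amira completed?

36 laps

The first common completion time is the LCM of the periods.
240 = 2^4 × 3 × 5
360 = 2^3 × 3^2 × 5
380 = 2^2 × 5 × 19
LCM(240, 360, 380) = 2^4 × 3^2 × 5 × 19 = 13680.
Laps for period 380: 13680 / 380 = 36.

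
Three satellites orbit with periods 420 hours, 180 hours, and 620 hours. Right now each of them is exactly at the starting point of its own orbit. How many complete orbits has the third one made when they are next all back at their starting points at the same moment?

63 orbits

The first common completion time is the LCM of the periods.
420 = 2^2 × 3 × 5 × 7
180 = 2^2 × 3^2 × 5
620 = 2^2 × 5 × 31
LCM(420, 180, 620) = 2^2 × 3^2 × 5 × 7 × 31 = 39060.
Orbits for period 620: 39060 / 620 = 63.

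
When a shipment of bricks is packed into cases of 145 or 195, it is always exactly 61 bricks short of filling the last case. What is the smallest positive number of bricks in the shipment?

Being 61 short of a full case of size k means N ≡ −61 (mod k), i.e. N + 61 is a multiple of each size.
145 = 5 × 29
195 = 3 × 5 × 13
LCM(145, 195) = 3 × 5 × 13 × 29 = 5655.
Smallest positive N is 5655 − 61 = 5594.

5594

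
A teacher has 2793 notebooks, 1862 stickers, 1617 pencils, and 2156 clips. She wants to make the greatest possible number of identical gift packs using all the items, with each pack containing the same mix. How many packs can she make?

The pack count must divide each quantity, so the greatest is gcd(2793, 1862, 1617, 2156).
2793 = 3 × 7^2 × 19
1862 = 2 × 7^2 × 19
1617 = 3 × 7^2 × 11
2156 = 2^2 × 7^2 × 11
gcd(2793, 1862, 1617, 2156) = 7^2 = 49.

49 packs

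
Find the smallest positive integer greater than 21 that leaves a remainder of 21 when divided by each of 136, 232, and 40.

N − 21 must be a common multiple of 136, 232, and 40.
136 = 2^3 × 17
232 = 2^3 × 29
40 = 2^3 × 5
LCM(136, 232, 40) = 2^3 × 5 × 17 × 29 = 19720.
Smallest N > 21 is LCM + 21 = 19720 + 21 = 19741.

19741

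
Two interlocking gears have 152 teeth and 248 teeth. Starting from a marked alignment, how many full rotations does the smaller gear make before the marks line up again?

31 rotations

They are all back at their starting positions together after one LCM of the periods.
152 = 2^3 × 19
248 = 2^3 × 31
LCM(152, 248) = 2^3 × 19 × 31 = 4712.
Rotations for period 152: 4712 / 152 = 31.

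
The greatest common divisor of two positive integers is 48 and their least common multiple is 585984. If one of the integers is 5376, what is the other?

5232

For two integers, gcd × lcm = product, so the other is (48 × 585984) / 5376 = 28127232 / 5376 = 5232.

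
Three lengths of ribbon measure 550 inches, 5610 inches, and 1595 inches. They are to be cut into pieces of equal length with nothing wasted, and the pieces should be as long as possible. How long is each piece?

55 inches

Each piece length must divide every original length, so the longest possible is gcd(550, 5610, 1595).
550 = 2 × 5^2 × 11
5610 = 2 × 3 × 5 × 11 × 17
1595 = 5 × 11 × 29
gcd(550, 5610, 1595) = 5 × 11 = 55.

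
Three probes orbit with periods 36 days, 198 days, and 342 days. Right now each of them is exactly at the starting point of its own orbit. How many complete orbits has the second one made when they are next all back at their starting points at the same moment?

38 orbits

They are all back at their starting positions together after one LCM of the periods.
36 = 2^2 × 3^2
198 = 2 × 3^2 × 11
342 = 2 × 3^2 × 19
LCM(36, 198, 342) = 2^2 × 3^2 × 11 × 19 = 7524.
Orbits for period 198: 7524 / 198 = 38.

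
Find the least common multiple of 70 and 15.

70 = 2 × 5 × 7
15 = 3 × 5
LCM(70, 15) = 2 × 3 × 5 × 7 = 210.

210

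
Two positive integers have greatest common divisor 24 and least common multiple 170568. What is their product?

4093632

For any two positive integers, gcd × lcm = product = 24 × 170568 = 4093632.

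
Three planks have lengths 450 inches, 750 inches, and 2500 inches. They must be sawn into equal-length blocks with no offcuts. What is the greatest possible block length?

This is the greatest common divisor of 450, 750, and 2500.
450 = 2 × 3^2 × 5^2
750 = 2 × 3 × 5^3
2500 = 2^2 × 5^4
gcd(450, 750, 2500) = 2 × 5^2 = 50.

50 inches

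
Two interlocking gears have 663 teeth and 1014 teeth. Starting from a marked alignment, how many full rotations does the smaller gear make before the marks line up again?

26 rotations

The first common completion time is the LCM of the periods.
663 = 3 × 13 × 17
1014 = 2 × 3 × 13^2
LCM(663, 1014) = 2 × 3 × 13^2 × 17 = 17238.
Rotations for period 663: 17238 / 663 = 26.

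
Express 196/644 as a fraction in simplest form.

196 = 2^2 × 7^2
644 = 2^2 × 7 × 23
gcd(196, 644) = 2^2 × 7 = 28.
Divide numerator and denominator by 28: 196/644 = 7/23.

7/23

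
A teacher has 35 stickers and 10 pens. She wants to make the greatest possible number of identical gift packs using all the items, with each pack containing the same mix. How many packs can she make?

5 packs

The pack count must divide each quantity, so the greatest is gcd(35, 10).
35 = 5 × 7
10 = 2 × 5
gcd(35, 10) = 5.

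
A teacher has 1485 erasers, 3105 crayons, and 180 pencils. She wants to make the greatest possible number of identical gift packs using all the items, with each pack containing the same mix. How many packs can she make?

The pack count must divide each quantity, so the greatest is gcd(1485, 3105, 180).
1485 = 3^3 × 5 × 11
3105 = 3^3 × 5 × 23
180 = 2^2 × 3^2 × 5
gcd(1485, 3105, 180) = 3^2 × 5 = 45.

45 packs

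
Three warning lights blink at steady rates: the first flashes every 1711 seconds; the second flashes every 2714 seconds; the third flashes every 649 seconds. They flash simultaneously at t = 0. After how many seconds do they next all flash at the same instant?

The first simultaneous occurrence is after LCM of the individual periods.
1711 = 29 × 59
2714 = 2 × 23 × 59
649 = 11 × 59
LCM(1711, 2714, 649) = 2 × 11 × 23 × 29 × 59 = 865766.

865766 seconds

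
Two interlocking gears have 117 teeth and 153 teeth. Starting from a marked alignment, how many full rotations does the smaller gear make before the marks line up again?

17 rotations

They are all back at their starting positions together after one LCM of the periods.
117 = 3^2 × 13
153 = 3^2 × 17
LCM(117, 153) = 3^2 × 13 × 17 = 1989.
Rotations for period 117: 1989 / 117 = 17.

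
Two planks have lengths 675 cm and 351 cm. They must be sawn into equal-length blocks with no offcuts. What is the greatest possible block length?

27 cm

This is the greatest common divisor of 675 and 351.
675 = 3^3 × 5^2
351 = 3^3 × 13
gcd(675, 351) = 3^3 = 27.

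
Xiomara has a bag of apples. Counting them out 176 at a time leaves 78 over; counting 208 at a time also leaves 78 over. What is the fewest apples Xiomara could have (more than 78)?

N − 78 must be a common multiple of 176 and 208.
176 = 2^4 × 11
208 = 2^4 × 13
LCM(176, 208) = 2^4 × 11 × 13 = 2288.
Smallest N > 78 is LCM + 78 = 2288 + 78 = 2366.

2366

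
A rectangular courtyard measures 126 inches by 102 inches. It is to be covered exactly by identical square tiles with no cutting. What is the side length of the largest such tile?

6 inches

The tile side must divide both 126 and 102, so the largest is their gcd.
126 = 2 × 3^2 × 7
102 = 2 × 3 × 17
gcd(126, 102) = 2 × 3 = 6.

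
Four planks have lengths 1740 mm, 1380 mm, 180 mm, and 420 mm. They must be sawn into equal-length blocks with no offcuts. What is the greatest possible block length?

The block length must divide every plank, so the greatest is gcd(1740, 1380, 180, 420).
1740 = 2^2 × 3 × 5 × 29
1380 = 2^2 × 3 × 5 × 23
180 = 2^2 × 3^2 × 5
420 = 2^2 × 3 × 5 × 7
gcd(1740, 1380, 180, 420) = 2^2 × 3 × 5 = 60.

60 mm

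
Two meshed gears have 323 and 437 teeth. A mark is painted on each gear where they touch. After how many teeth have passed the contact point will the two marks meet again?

They coincide at every common multiple of the periods; the first is the LCM.
323 = 17 × 19
437 = 19 × 23
LCM(323, 437) = 17 × 19 × 23 = 7429.

7429 teeth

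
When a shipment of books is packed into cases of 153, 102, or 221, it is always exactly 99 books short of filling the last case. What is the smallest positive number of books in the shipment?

Being 99 short of a full case of size k means N ≡ −99 (mod k), i.e. N + 99 is a multiple of each size.
153 = 3^2 × 17
102 = 2 × 3 × 17
221 = 13 × 17
LCM(153, 102, 221) = 2 × 3^2 × 13 × 17 = 3978.
Smallest positive N is 3978 − 99 = 3879.

3879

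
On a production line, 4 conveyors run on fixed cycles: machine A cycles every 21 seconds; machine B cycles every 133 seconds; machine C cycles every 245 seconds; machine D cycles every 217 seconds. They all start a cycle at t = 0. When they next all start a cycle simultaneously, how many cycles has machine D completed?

1995 cycles

They are all back at their starting positions together after one LCM of the periods.
21 = 3 × 7
133 = 7 × 19
245 = 5 × 7^2
217 = 7 × 31
LCM(21, 133, 245, 217) = 3 × 5 × 7^2 × 19 × 31 = 432915.
Cycles for period 217: 432915 / 217 = 1995.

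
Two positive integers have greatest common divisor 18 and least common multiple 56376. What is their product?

For any two positive integers, gcd × lcm = product = 18 × 56376 = 1014768.

1014768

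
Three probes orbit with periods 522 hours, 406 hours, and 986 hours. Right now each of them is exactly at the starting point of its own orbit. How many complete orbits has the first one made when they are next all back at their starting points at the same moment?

All finish a whole number of cycles simultaneously at t = LCM of the periods.
522 = 2 × 3^2 × 29
406 = 2 × 7 × 29
986 = 2 × 17 × 29
LCM(522, 406, 986) = 2 × 3^2 × 7 × 17 × 29 = 62118.
Orbits for period 522: 62118 / 522 = 119.

119 orbits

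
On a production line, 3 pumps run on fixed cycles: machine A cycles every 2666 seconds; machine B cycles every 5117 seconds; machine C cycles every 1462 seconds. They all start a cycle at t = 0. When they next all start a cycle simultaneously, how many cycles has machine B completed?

62 cycles

The first common completion time is the LCM of the periods.
2666 = 2 × 31 × 43
5117 = 7 × 17 × 43
1462 = 2 × 17 × 43
LCM(2666, 5117, 1462) = 2 × 7 × 17 × 31 × 43 = 317254.
Cycles for period 5117: 317254 / 5117 = 62.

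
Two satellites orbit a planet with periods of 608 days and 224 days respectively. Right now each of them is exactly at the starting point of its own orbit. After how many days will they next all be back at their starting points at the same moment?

4256 days

We need the least common multiple of the intervals.
608 = 2^5 × 19
224 = 2^5 × 7
LCM(608, 224) = 2^5 × 7 × 19 = 4256.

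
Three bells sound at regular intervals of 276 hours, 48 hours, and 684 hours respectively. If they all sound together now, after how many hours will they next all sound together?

62928 hours

We need the least common multiple of the intervals.
276 = 2^2 × 3 × 23
48 = 2^4 × 3
684 = 2^2 × 3^2 × 19
LCM(276, 48, 684) = 2^4 × 3^2 × 19 × 23 = 62928.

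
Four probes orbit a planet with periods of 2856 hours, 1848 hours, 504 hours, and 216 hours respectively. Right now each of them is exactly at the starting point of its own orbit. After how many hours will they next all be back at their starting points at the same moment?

282744 hours

We need the least common multiple of the intervals.
2856 = 2^3 × 3 × 7 × 17
1848 = 2^3 × 3 × 7 × 11
504 = 2^3 × 3^2 × 7
216 = 2^3 × 3^3
LCM(2856, 1848, 504, 216) = 2^3 × 3^3 × 7 × 11 × 17 = 282744.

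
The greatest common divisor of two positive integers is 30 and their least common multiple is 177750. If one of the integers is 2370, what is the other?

2250

For two integers, gcd × lcm = product, so the other is (30 × 177750) / 2370 = 5332500 / 2370 = 2250.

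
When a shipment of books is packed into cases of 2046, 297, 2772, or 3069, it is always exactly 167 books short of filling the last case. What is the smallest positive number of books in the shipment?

Being 167 short of a full case of size k means N ≡ −167 (mod k), i.e. N + 167 is a multiple of each size.
2046 = 2 × 3 × 11 × 31
297 = 3^3 × 11
2772 = 2^2 × 3^2 × 7 × 11
3069 = 3^2 × 11 × 31
LCM(2046, 297, 2772, 3069) = 2^2 × 3^3 × 7 × 11 × 31 = 257796.
Smallest positive N is 257796 − 167 = 257629.

257629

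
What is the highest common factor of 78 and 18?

78 = 2 × 3 × 13
18 = 2 × 3^2
gcd(78, 18) = 2 × 3 = 6.

6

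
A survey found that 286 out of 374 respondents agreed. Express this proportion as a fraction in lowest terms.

286 = 2 × 11 × 13
374 = 2 × 11 × 17
gcd(286, 374) = 2 × 11 = 22.
Divide numerator and denominator by 22: 286/374 = 13/17.

13/17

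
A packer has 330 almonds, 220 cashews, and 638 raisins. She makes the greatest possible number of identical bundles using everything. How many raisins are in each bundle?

29

Number of bundles = gcd(330, 220, 638).
330 = 2 × 3 × 5 × 11
220 = 2^2 × 5 × 11
638 = 2 × 11 × 29
gcd(330, 220, 638) = 2 × 11 = 22.
raisins per bundle = 638 / 22 = 29.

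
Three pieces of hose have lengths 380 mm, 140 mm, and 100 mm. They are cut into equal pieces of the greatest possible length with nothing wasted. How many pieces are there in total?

31

Piece length = gcd(380, 140, 100).
380 = 2^2 × 5 × 19
140 = 2^2 × 5 × 7
100 = 2^2 × 5^2
gcd(380, 140, 100) = 2^2 × 5 = 20.
Total pieces = 380/20 + 140/20 + 100/20 = 19 + 7 + 5 = 31.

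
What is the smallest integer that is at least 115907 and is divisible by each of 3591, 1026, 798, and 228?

The integer must be a common multiple of 3591, 1026, 798, and 228, so a multiple of their LCM.
3591 = 3^3 × 7 × 19
1026 = 2 × 3^3 × 19
798 = 2 × 3 × 7 × 19
228 = 2^2 × 3 × 19
LCM(3591, 1026, 798, 228) = 2^2 × 3^3 × 7 × 19 = 14364.
Smallest multiple of 14364 that is ≥ 115907: ⌈115907/14364⌉ × 14364 = 9 × 14364 = 129276.

129276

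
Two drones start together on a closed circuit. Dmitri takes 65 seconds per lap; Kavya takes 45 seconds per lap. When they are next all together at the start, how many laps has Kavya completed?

They are all back at their starting positions together after one LCM of the periods.
65 = 5 × 13
45 = 3^2 × 5
LCM(65, 45) = 3^2 × 5 × 13 = 585.
Laps for period 45: 585 / 45 = 13.

13 laps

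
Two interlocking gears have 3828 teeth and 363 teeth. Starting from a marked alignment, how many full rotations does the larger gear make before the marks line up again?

11 rotations

The first common completion time is the LCM of the periods.
3828 = 2^2 × 3 × 11 × 29
363 = 3 × 11^2
LCM(3828, 363) = 2^2 × 3 × 11^2 × 29 = 42108.
Rotations for period 3828: 42108 / 3828 = 11.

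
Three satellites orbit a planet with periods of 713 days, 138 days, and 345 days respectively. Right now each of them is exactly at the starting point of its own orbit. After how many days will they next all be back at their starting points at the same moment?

They coincide at every common multiple of the periods; the first is the LCM.
713 = 23 × 31
138 = 2 × 3 × 23
345 = 3 × 5 × 23
LCM(713, 138, 345) = 2 × 3 × 5 × 23 × 31 = 21390.

21390 days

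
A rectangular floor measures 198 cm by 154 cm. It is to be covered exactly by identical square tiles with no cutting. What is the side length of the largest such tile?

22 cm

By the Euclidean algorithm:
198 = 1 × 154 + 44
154 = 3 × 44 + 22
44 = 2 × 22 + 0
gcd(198, 154) = 22.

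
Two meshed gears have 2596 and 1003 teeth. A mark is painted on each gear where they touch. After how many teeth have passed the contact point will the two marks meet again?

They coincide at every common multiple of the periods; the first is the LCM.
2596 = 2^2 × 11 × 59
1003 = 17 × 59
LCM(2596, 1003) = 2^2 × 11 × 17 × 59 = 44132.

44132 teeth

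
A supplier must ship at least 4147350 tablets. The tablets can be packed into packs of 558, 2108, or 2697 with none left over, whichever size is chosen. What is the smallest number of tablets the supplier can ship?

The number of tablets must be a common multiple of 558, 2108, and 2697, so a multiple of their LCM.
558 = 2 × 3^2 × 31
2108 = 2^2 × 17 × 31
2697 = 3 × 29 × 31
LCM(558, 2108, 2697) = 2^2 × 3^2 × 17 × 29 × 31 = 550188.
Smallest multiple of 550188 that is ≥ 4147350: ⌈4147350/550188⌉ × 550188 = 8 × 550188 = 4401504.

4401504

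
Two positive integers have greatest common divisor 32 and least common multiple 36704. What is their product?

For any two positive integers, gcd × lcm = product = 32 × 36704 = 1174528.

1174528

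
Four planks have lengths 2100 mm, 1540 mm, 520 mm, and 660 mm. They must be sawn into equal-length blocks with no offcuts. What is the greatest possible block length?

20 mm

This is the greatest common divisor of 2100, 1540, 520, and 660.
2100 = 2^2 × 3 × 5^2 × 7
1540 = 2^2 × 5 × 7 × 11
520 = 2^3 × 5 × 13
660 = 2^2 × 3 × 5 × 11
gcd(2100, 1540, 520, 660) = 2^2 × 5 = 20.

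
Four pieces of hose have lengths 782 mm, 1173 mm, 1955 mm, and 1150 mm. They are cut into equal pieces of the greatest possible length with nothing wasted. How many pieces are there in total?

220

Piece length = gcd(782, 1173, 1955, 1150).
782 = 2 × 17 × 23
1173 = 3 × 17 × 23
1955 = 5 × 17 × 23
1150 = 2 × 5^2 × 23
gcd(782, 1173, 1955, 1150) = 23.
Total pieces = 782/23 + 1173/23 + 1955/23 + 1150/23 = 34 + 51 + 85 + 50 = 220.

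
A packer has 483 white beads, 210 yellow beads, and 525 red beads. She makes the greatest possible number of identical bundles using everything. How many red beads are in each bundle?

25

Number of bundles = gcd(483, 210, 525).
483 = 3 × 7 × 23
210 = 2 × 3 × 5 × 7
525 = 3 × 5^2 × 7
gcd(483, 210, 525) = 3 × 7 = 21.
red beads per bundle = 525 / 21 = 25.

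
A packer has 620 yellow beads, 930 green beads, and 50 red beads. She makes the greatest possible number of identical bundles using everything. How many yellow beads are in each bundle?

62

Number of bundles = gcd(620, 930, 50).
620 = 2^2 × 5 × 31
930 = 2 × 3 × 5 × 31
50 = 2 × 5^2
gcd(620, 930, 50) = 2 × 5 = 10.
yellow beads per bundle = 620 / 10 = 62.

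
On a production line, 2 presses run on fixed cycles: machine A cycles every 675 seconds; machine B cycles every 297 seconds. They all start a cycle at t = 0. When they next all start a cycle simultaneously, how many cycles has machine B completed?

They are all back at their starting positions together after one LCM of the periods.
675 = 3^3 × 5^2
297 = 3^3 × 11
LCM(675, 297) = 3^3 × 5^2 × 11 = 7425.
Cycles for period 297: 7425 / 297 = 25.

25 cycles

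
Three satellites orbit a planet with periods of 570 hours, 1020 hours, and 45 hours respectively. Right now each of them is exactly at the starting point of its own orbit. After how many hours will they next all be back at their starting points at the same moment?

58140 hours

We need the least common multiple of the intervals.
570 = 2 × 3 × 5 × 19
1020 = 2^2 × 3 × 5 × 17
45 = 3^2 × 5
LCM(570, 1020, 45) = 2^2 × 3^2 × 5 × 17 × 19 = 58140.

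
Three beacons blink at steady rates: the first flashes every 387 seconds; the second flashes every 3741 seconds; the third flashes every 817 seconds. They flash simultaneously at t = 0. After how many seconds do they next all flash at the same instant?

213237 seconds

They coincide at every common multiple of the periods; the first is the LCM.
387 = 3^2 × 43
3741 = 3 × 29 × 43
817 = 19 × 43
LCM(387, 3741, 817) = 3^2 × 19 × 29 × 43 = 213237.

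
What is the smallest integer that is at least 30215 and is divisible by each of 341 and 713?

31372

The integer must be a common multiple of 341 and 713, so a multiple of their LCM.
341 = 11 × 31
713 = 23 × 31
LCM(341, 713) = 11 × 23 × 31 = 7843.
Smallest multiple of 7843 that is ≥ 30215: ⌈30215/7843⌉ × 7843 = 4 × 7843 = 31372.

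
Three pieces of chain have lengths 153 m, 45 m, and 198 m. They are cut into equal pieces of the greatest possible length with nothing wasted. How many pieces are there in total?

Piece length = gcd(153, 45, 198).
153 = 3^2 × 17
45 = 3^2 × 5
198 = 2 × 3^2 × 11
gcd(153, 45, 198) = 3^2 = 9.
Total pieces = 153/9 + 45/9 + 198/9 = 17 + 5 + 22 = 44.

44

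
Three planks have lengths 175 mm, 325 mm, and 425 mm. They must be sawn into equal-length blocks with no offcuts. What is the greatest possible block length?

25 mm

The block length must divide every plank, so the greatest is gcd(175, 325, 425).
175 = 5^2 × 7
325 = 5^2 × 13
425 = 5^2 × 17
gcd(175, 325, 425) = 5^2 = 25.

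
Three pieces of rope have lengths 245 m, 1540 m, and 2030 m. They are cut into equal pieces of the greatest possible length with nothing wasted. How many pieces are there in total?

Piece length = gcd(245, 1540, 2030).
245 = 5 × 7^2
1540 = 2^2 × 5 × 7 × 11
2030 = 2 × 5 × 7 × 29
gcd(245, 1540, 2030) = 5 × 7 = 35.
Total pieces = 245/35 + 1540/35 + 2030/35 = 7 + 44 + 58 = 109.

109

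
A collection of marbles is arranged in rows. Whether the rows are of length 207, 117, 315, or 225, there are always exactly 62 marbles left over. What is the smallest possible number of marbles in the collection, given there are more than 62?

N − 62 must be a common multiple of 207, 117, 315, and 225.
207 = 3^2 × 23
117 = 3^2 × 13
315 = 3^2 × 5 × 7
225 = 3^2 × 5^2
LCM(207, 117, 315, 225) = 3^2 × 5^2 × 7 × 13 × 23 = 470925.
Smallest N > 62 is LCM + 62 = 470925 + 62 = 470987.

470987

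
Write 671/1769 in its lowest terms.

11/29

671 = 11 × 61
1769 = 29 × 61
gcd(671, 1769) = 61.
Divide numerator and denominator by 61: 671/1769 = 11/29.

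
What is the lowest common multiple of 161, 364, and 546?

161 = 7 × 23
364 = 2^2 × 7 × 13
546 = 2 × 3 × 7 × 13
LCM(161, 364, 546) = 2^2 × 3 × 7 × 13 × 23 = 25116.

25116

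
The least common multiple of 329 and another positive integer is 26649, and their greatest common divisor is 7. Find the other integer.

gcd × lcm = product of the two integers, so the other integer is (7 × 26649) / 329 = 567.

567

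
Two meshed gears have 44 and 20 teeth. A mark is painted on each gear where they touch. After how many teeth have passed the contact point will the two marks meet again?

The first simultaneous occurrence is after LCM of the individual periods.
44 = 2^2 × 11
20 = 2^2 × 5
LCM(44, 20) = 2^2 × 5 × 11 = 220.

220 teeth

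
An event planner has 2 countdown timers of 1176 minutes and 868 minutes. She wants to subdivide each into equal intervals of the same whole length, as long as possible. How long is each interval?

By the Euclidean algorithm:
1176 = 1 × 868 + 308
868 = 2 × 308 + 252
308 = 1 × 252 + 56
252 = 4 × 56 + 28
56 = 2 × 28 + 0
gcd(1176, 868) = 28.

28 minutes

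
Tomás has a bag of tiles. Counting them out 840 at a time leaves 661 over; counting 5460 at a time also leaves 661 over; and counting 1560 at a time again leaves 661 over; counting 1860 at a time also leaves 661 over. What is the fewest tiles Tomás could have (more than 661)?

339181

N − 661 must be a common multiple of 840, 5460, 1560, and 1860.
840 = 2^3 × 3 × 5 × 7
5460 = 2^2 × 3 × 5 × 7 × 13
1560 = 2^3 × 3 × 5 × 13
1860 = 2^2 × 3 × 5 × 31
LCM(840, 5460, 1560, 1860) = 2^3 × 3 × 5 × 7 × 13 × 31 = 338520.
Smallest N > 661 is LCM + 661 = 338520 + 661 = 339181.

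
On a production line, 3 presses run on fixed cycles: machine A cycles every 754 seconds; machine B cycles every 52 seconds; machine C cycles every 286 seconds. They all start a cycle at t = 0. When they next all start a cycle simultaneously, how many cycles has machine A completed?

The first common completion time is the LCM of the periods.
754 = 2 × 13 × 29
52 = 2^2 × 13
286 = 2 × 11 × 13
LCM(754, 52, 286) = 2^2 × 11 × 13 × 29 = 16588.
Cycles for period 754: 16588 / 754 = 22.

22 cycles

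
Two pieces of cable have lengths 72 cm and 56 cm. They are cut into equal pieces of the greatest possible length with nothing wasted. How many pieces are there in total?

16

Piece length = gcd(72, 56).
72 = 2^3 × 3^2
56 = 2^3 × 7
gcd(72, 56) = 2^3 = 8.
Total pieces = 72/8 + 56/8 = 9 + 7 = 16.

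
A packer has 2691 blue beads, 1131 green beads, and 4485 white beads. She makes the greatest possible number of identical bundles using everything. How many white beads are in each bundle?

Number of bundles = gcd(2691, 1131, 4485).
2691 = 3^2 × 13 × 23
1131 = 3 × 13 × 29
4485 = 3 × 5 × 13 × 23
gcd(2691, 1131, 4485) = 3 × 13 = 39.
white beads per bundle = 4485 / 39 = 115.

115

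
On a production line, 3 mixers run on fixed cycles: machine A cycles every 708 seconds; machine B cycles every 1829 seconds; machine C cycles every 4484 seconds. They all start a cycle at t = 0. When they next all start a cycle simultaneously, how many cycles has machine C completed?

The first common completion time is the LCM of the periods.
708 = 2^2 × 3 × 59
1829 = 31 × 59
4484 = 2^2 × 19 × 59
LCM(708, 1829, 4484) = 2^2 × 3 × 19 × 31 × 59 = 417012.
Cycles for period 4484: 417012 / 4484 = 93.

93 cycles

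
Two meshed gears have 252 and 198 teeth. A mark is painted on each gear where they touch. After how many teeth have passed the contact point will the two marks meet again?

We need the least common multiple of the intervals.
252 = 2^2 × 3^2 × 7
198 = 2 × 3^2 × 11
LCM(252, 198) = 2^2 × 3^2 × 7 × 11 = 2772.

2772 teeth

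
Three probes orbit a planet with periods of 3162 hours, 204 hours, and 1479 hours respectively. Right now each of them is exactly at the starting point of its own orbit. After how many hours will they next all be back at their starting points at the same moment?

183396 hours

We need the least common multiple of the intervals.
3162 = 2 × 3 × 17 × 31
204 = 2^2 × 3 × 17
1479 = 3 × 17 × 29
LCM(3162, 204, 1479) = 2^2 × 3 × 17 × 29 × 31 = 183396.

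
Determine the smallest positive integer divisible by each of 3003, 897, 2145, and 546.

690690

3003 = 3 × 7 × 11 × 13
897 = 3 × 13 × 23
2145 = 3 × 5 × 11 × 13
546 = 2 × 3 × 7 × 13
LCM(3003, 897, 2145, 546) = 2 × 3 × 5 × 7 × 11 × 13 × 23 = 690690.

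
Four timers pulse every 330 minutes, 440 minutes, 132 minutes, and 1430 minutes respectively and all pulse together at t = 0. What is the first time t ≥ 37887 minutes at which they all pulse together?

Joint pulses occur at multiples of LCM(330, 440, 132, 1430).
330 = 2 × 3 × 5 × 11
440 = 2^3 × 5 × 11
132 = 2^2 × 3 × 11
1430 = 2 × 5 × 11 × 13
LCM(330, 440, 132, 1430) = 2^3 × 3 × 5 × 11 × 13 = 17160.
Smallest multiple of 17160 that is ≥ 37887: ⌈37887/17160⌉ × 17160 = 3 × 17160 = 51480.

51480 minutes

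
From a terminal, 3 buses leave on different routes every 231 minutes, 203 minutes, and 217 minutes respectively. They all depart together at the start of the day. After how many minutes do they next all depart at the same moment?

207669 minutes

We need the least common multiple of the intervals.
231 = 3 × 7 × 11
203 = 7 × 29
217 = 7 × 31
LCM(231, 203, 217) = 3 × 7 × 11 × 29 × 31 = 207669.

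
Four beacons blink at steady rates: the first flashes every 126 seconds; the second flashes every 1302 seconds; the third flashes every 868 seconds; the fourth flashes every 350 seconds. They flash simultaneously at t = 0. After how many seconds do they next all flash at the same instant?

They coincide at every common multiple of the periods; the first is the LCM.
126 = 2 × 3^2 × 7
1302 = 2 × 3 × 7 × 31
868 = 2^2 × 7 × 31
350 = 2 × 5^2 × 7
LCM(126, 1302, 868, 350) = 2^2 × 3^2 × 5^2 × 7 × 31 = 195300.

195300 seconds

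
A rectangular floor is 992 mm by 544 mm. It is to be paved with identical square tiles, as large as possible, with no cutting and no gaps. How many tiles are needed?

527

Tile side = gcd(992, 544).
992 = 2^5 × 31
544 = 2^5 × 17
gcd(992, 544) = 2^5 = 32.
Tiles: (992/32) × (544/32) = 31 × 17 = 527.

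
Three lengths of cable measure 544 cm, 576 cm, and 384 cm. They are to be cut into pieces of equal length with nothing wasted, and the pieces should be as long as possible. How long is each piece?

32 cm

The greatest length dividing all of 544, 576, and 384 is their gcd.
544 = 2^5 × 17
576 = 2^6 × 3^2
384 = 2^7 × 3
gcd(544, 576, 384) = 2^5 = 32.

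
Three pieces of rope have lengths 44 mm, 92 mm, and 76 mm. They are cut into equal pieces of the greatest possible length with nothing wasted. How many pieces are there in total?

53

Piece length = gcd(44, 92, 76).
44 = 2^2 × 11
92 = 2^2 × 23
76 = 2^2 × 19
gcd(44, 92, 76) = 2^2 = 4.
Total pieces = 44/4 + 92/4 + 76/4 = 11 + 23 + 19 = 53.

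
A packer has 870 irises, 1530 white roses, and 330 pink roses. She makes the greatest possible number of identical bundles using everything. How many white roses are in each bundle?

Number of bundles = gcd(870, 1530, 330).
870 = 2 × 3 × 5 × 29
1530 = 2 × 3^2 × 5 × 17
330 = 2 × 3 × 5 × 11
gcd(870, 1530, 330) = 2 × 3 × 5 = 30.
white roses per bundle = 1530 / 30 = 51.

51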